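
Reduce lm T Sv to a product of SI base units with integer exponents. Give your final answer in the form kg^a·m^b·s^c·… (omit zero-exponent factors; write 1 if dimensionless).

kg·m²·s⁻⁴·A⁻¹·cd

lm = cd·sr = cd (luminous flux; sr is dimensionless).
T = Wb/m² (flux density = flux per area),
    = kg·s⁻²·A⁻¹.
Sv = J/kg (equivalent dose = energy per mass),
    = m²·s⁻².
Combining: lm·T·Sv = cd · (kg·s⁻²·A⁻¹) · (m²·s⁻²) = kg·m²·s⁻⁴·A⁻¹·cd.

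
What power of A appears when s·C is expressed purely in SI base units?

1

C = s·A.
Combining: s·C = s · (s·A) = s²·A.
The exponent of A is 1.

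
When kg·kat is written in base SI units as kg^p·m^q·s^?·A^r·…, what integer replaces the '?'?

kat = s⁻¹·mol.
Combining: kg·kat = kg · (s⁻¹·mol) = kg·s⁻¹·mol.
The exponent of s is -1.

-1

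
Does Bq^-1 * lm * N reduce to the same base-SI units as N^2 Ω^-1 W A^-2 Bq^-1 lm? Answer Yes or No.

No

Left side:
  Bq = 1/s = s⁻¹ (activity is decays per second).
  So Bq⁻¹ = s.
  lm = cd·sr = cd (luminous flux; sr is dimensionless).
  N = kg·m/s² = kg·m·s⁻² (force = mass × acceleration).
  Combining: Bq⁻¹·lm·N = s · cd · (kg·m·s⁻²) = kg·m·s⁻¹·cd.
Right side:
  N = kg·m/s² = kg·m·s⁻² (force = mass × acceleration).
  So N² = kg²·m²·s⁻⁴.
  Ω = V/A (resistance = voltage per current),
      = kg·m²·s⁻³·A⁻².
  So Ω⁻¹ = kg⁻¹·m⁻²·s³·A².
  W = J/s (power = energy per time),
      = kg·m²·s⁻³.
  Bq = 1/s = s⁻¹ (activity is decays per second).
  So Bq⁻¹ = s.
  lm = cd·sr = cd (luminous flux; sr is dimensionless).
  Combining: N²·Ω⁻¹·W·A⁻²·Bq⁻¹·lm = (kg²·m²·s⁻⁴) · (kg⁻¹·m⁻²·s³·A²) · (kg·m²·s⁻³) · A⁻² · s · cd = kg²·m²·s⁻³·cd.
Left is kg·m·s⁻¹·cd; right is kg²·m²·s⁻³·cd — different.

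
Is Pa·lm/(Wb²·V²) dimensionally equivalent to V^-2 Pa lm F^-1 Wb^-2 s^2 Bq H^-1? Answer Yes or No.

No

Left side:
  Wb = V·s (flux: a volt is a weber per second),
      = kg·m²·s⁻²·A⁻¹.
  So Wb⁻² = kg⁻²·m⁻⁴·s⁴·A².
  V = W/A (potential = power per current),
      = kg·m²·s⁻³·A⁻¹.
  So V⁻² = kg⁻²·m⁻⁴·s⁶·A².
  Pa = N/m² (pressure = force per area),
      = kg·m⁻¹·s⁻².
  lm = cd·sr = cd (luminous flux; sr is dimensionless).
  Combining: Wb⁻²·V⁻²·Pa·lm = (kg⁻²·m⁻⁴·s⁴·A²) · (kg⁻²·m⁻⁴·s⁶·A²) · (kg·m⁻¹·s⁻²) · cd = kg⁻³·m⁻⁹·s⁸·A⁴·cd.
Right side:
  V = kg·m²·s⁻³·A⁻¹.
  So V⁻² = kg⁻²·m⁻⁴·s⁶·A².
  Pa = kg·m⁻¹·s⁻².
  lm = cd.
  F = kg⁻¹·m⁻²·s⁴·A².
  So F⁻¹ = kg·m²·s⁻⁴·A⁻².
  Wb = kg·m²·s⁻²·A⁻¹.
  So Wb⁻² = kg⁻²·m⁻⁴·s⁴·A².
  Bq = s⁻¹.
  H = kg·m²·s⁻²·A⁻².
  So H⁻¹ = kg⁻¹·m⁻²·s²·A².
  Combining: V⁻²·Pa·lm·F⁻¹·Wb⁻²·s²·Bq·H⁻¹ = (kg⁻²·m⁻⁴·s⁶·A²) · (kg·m⁻¹·s⁻²) · cd · (kg·m²·s⁻⁴·A⁻²) · (kg⁻²·m⁻⁴·s⁴·A²) · s² · s⁻¹ · (kg⁻¹·m⁻²·s²·A²) = kg⁻³·m⁻⁹·s⁷·A⁴·cd.
Left is kg⁻³·m⁻⁹·s⁸·A⁴·cd; right is kg⁻³·m⁻⁹·s⁷·A⁴·cd — different.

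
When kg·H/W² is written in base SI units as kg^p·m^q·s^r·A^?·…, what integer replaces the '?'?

H = Wb/A (inductance = flux per current),
    = kg·m²·s⁻²·A⁻².
W = J/s (power = energy per time),
    = kg·m²·s⁻³.
So W⁻² = kg⁻²·m⁻⁴·s⁶.
Combining: kg·H·W⁻² = kg · (kg·m²·s⁻²·A⁻²) · (kg⁻²·m⁻⁴·s⁶) = m⁻²·s⁴·A⁻².
The exponent of A is -2.

-2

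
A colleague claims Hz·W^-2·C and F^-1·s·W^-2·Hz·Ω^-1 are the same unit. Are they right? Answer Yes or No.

Left side:
  Hz = s⁻¹.
  W = kg·m²·s⁻³.
  So W⁻² = kg⁻²·m⁻⁴·s⁶.
  C = s·A.
  Combining: Hz·W⁻²·C = s⁻¹ · (kg⁻²·m⁻⁴·s⁶) · (s·A) = kg⁻²·m⁻⁴·s⁶·A.
Right side:
  F = C/V (capacitance = charge per voltage),
      = A·s/(kg·m²·s⁻³·A⁻¹) (substituting C and V),
      = kg⁻¹·m⁻²·s⁴·A².
  So F⁻¹ = kg·m²·s⁻⁴·A⁻².
  W = J/s (power = energy per time),
      = kg·m²·s⁻³.
  So W⁻² = kg⁻²·m⁻⁴·s⁶.
  Hz = 1/s = s⁻¹ (frequency is cycles per second).
  Ω = V/A (resistance = voltage per current),
      = kg·m²·s⁻³·A⁻².
  So Ω⁻¹ = kg⁻¹·m⁻²·s³·A².
  Combining: F⁻¹·s·W⁻²·Hz·Ω⁻¹ = (kg·m²·s⁻⁴·A⁻²) · s · (kg⁻²·m⁻⁴·s⁶) · s⁻¹ · (kg⁻¹·m⁻²·s³·A²) = kg⁻²·m⁻⁴·s⁵.
Left is kg⁻²·m⁻⁴·s⁶·A; right is kg⁻²·m⁻⁴·s⁵ — different.

No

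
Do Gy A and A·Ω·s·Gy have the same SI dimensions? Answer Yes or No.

No

Left side:
  Gy = J/kg (absorbed dose = energy per mass),
      = m²·s⁻².
  Combining: Gy·A = (m²·s⁻²) · A = m²·s⁻²·A.
Right side:
  Ω = kg·m²·s⁻³·A⁻².
  Gy = m²·s⁻².
  Combining: A·Ω·s·Gy = A · (kg·m²·s⁻³·A⁻²) · s · (m²·s⁻²) = kg·m⁴·s⁻⁴·A⁻¹.
Left is m²·s⁻²·A; right is kg·m⁴·s⁻⁴·A⁻¹ — different.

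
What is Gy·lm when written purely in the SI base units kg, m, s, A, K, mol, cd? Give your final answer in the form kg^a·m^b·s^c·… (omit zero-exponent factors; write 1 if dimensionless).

m²·s⁻²·cd

Gy = m²·s⁻².
lm = cd.
Combining: Gy·lm = (m²·s⁻²) · cd = m²·s⁻²·cd.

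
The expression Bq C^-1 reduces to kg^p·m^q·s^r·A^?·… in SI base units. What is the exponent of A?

-1

Bq = s⁻¹.
C = s·A.
So C⁻¹ = s⁻¹·A⁻¹.
Combining: Bq·C⁻¹ = s⁻¹ · (s⁻¹·A⁻¹) = s⁻²·A⁻¹.
The exponent of A is -1.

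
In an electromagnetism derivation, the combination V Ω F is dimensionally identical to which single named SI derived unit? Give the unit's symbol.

V = W/A (potential = power per current),
    = kg·m²·s⁻³·A⁻¹.
Ω = V/A (resistance = voltage per current),
    = kg·m²·s⁻³·A⁻².
F = C/V (capacitance = charge per voltage),
    = A·s/(kg·m²·s⁻³·A⁻¹) (substituting C and V),
    = kg⁻¹·m⁻²·s⁴·A².
Combining: V·Ω·F = (kg·m²·s⁻³·A⁻¹) · (kg·m²·s⁻³·A⁻²) · (kg⁻¹·m⁻²·s⁴·A²) = kg·m²·s⁻²·A⁻¹.
kg·m²·s⁻²·A⁻¹ is the base-SI form of the weber.

Wb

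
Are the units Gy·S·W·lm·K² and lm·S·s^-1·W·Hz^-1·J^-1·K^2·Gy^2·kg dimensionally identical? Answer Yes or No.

Yes

Left side:
  Gy = m²·s⁻².
  S = kg⁻¹·m⁻²·s³·A².
  W = kg·m²·s⁻³.
  lm = cd.
  Combining: Gy·S·W·lm·K² = (m²·s⁻²) · (kg⁻¹·m⁻²·s³·A²) · (kg·m²·s⁻³) · cd · K² = m²·s⁻²·A²·K²·cd.
Right side:
  lm = cd·sr = cd (luminous flux; sr is dimensionless).
  S = 1/Ω (conductance is reciprocal resistance),
      = kg⁻¹·m⁻²·s³·A².
  W = J/s (power = energy per time),
      = kg·m²·s⁻³.
  Hz = 1/s = s⁻¹ (frequency is cycles per second).
  So Hz⁻¹ = s.
  J = N·m (work = force × distance),
      = kg·m²·s⁻².
  So J⁻¹ = kg⁻¹·m⁻²·s².
  Gy = J/kg (absorbed dose = energy per mass),
      = m²·s⁻².
  So Gy² = m⁴·s⁻⁴.
  Combining: lm·S·s⁻¹·W·Hz⁻¹·J⁻¹·K²·Gy²·kg = cd · (kg⁻¹·m⁻²·s³·A²) · s⁻¹ · (kg·m²·s⁻³) · s · (kg⁻¹·m⁻²·s²) · K² · (m⁴·s⁻⁴) · kg = m²·s⁻²·A²·K²·cd.
Both reduce to m²·s⁻²·A²·K²·cd.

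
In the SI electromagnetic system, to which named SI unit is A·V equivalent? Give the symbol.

V = W/A (potential = power per current),
    = kg·m²·s⁻³·A⁻¹.
Combining: A·V = A · (kg·m²·s⁻³·A⁻¹) = kg·m²·s⁻³.
kg·m²·s⁻³ is the base-SI form of the watt.

W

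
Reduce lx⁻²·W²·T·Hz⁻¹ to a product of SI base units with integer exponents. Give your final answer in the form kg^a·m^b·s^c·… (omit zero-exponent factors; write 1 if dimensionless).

kg³·m⁸·s⁻⁷·A⁻¹·cd⁻²

lx = lm/m² (illuminance = luminous flux per area),
    = m⁻²·cd.
So lx⁻² = m⁴·cd⁻².
W = J/s (power = energy per time),
    = kg·m²·s⁻³.
So W² = kg²·m⁴·s⁻⁶.
T = Wb/m² (flux density = flux per area),
    = kg·s⁻²·A⁻¹.
Hz = 1/s = s⁻¹ (frequency is cycles per second).
So Hz⁻¹ = s.
Combining: lx⁻²·W²·T·Hz⁻¹ = (m⁴·cd⁻²) · (kg²·m⁴·s⁻⁶) · (kg·s⁻²·A⁻¹) · s = kg³·m⁸·s⁻⁷·A⁻¹·cd⁻².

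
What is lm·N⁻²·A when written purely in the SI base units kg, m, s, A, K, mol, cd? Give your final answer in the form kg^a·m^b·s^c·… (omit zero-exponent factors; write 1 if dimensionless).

kg⁻²·m⁻²·s⁴·A·cd

lm = cd·sr = cd (luminous flux; sr is dimensionless).
N = kg·m/s² = kg·m·s⁻² (force = mass × acceleration).
So N⁻² = kg⁻²·m⁻²·s⁴.
Combining: lm·N⁻²·A = cd · (kg⁻²·m⁻²·s⁴) · A = kg⁻²·m⁻²·s⁴·A·cd.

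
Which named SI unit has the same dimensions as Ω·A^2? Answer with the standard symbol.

Ω = V/A (resistance = voltage per current),
    = kg·m²·s⁻³·A⁻².
Combining: Ω·A² = (kg·m²·s⁻³·A⁻²) · A² = kg·m²·s⁻³.
kg·m²·s⁻³ is the base-SI form of the watt.

W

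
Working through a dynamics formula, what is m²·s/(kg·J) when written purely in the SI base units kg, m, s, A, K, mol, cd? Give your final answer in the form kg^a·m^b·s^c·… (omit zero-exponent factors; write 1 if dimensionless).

kg⁻²·s³

J = N·m (work = force × distance),
    = kg·m²·s⁻².
So J⁻¹ = kg⁻¹·m⁻²·s².
Combining: m²·kg⁻¹·s·J⁻¹ = m² · kg⁻¹ · s · (kg⁻¹·m⁻²·s²) = kg⁻²·s³.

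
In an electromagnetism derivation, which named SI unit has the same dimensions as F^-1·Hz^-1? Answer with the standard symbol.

Ω

F = C/V (capacitance = charge per voltage),
    = A·s/(kg·m²·s⁻³·A⁻¹) (substituting C and V),
    = kg⁻¹·m⁻²·s⁴·A².
So F⁻¹ = kg·m²·s⁻⁴·A⁻².
Hz = 1/s = s⁻¹ (frequency is cycles per second).
So Hz⁻¹ = s.
Combining: F⁻¹·Hz⁻¹ = (kg·m²·s⁻⁴·A⁻²) · s = kg·m²·s⁻³·A⁻².
kg·m²·s⁻³·A⁻² is the base-SI form of the ohm.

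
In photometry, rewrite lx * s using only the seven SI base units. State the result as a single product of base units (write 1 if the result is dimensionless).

m⁻²·s·cd

lx = lm/m² (illuminance = luminous flux per area),
    = m⁻²·cd.
Combining: lx·s = (m⁻²·cd) · s = m⁻²·s·cd.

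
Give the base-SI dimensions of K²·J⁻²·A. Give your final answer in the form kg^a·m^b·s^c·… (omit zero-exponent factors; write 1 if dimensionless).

J = kg·m²·s⁻².
So J⁻² = kg⁻²·m⁻⁴·s⁴.
Combining: K²·J⁻²·A = K² · (kg⁻²·m⁻⁴·s⁴) · A = kg⁻²·m⁻⁴·s⁴·A·K².

kg⁻²·m⁻⁴·s⁴·A·K²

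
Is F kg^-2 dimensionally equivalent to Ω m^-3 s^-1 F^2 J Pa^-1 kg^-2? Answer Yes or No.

Yes

Left side:
  F = C/V (capacitance = charge per voltage),
      = A·s/(kg·m²·s⁻³·A⁻¹) (substituting C and V),
      = kg⁻¹·m⁻²·s⁴·A².
  Combining: F·kg⁻² = (kg⁻¹·m⁻²·s⁴·A²) · kg⁻² = kg⁻³·m⁻²·s⁴·A².
Right side:
  Ω = V/A (resistance = voltage per current),
      = kg·m²·s⁻³·A⁻².
  F = C/V (capacitance = charge per voltage),
      = A·s/(kg·m²·s⁻³·A⁻¹) (substituting C and V),
      = kg⁻¹·m⁻²·s⁴·A².
  So F² = kg⁻²·m⁻⁴·s⁸·A⁴.
  J = N·m (work = force × distance),
      = kg·m²·s⁻².
  Pa = N/m² (pressure = force per area),
      = kg·m⁻¹·s⁻².
  So Pa⁻¹ = kg⁻¹·m·s².
  Combining: Ω·m⁻³·s⁻¹·F²·J·Pa⁻¹·kg⁻² = (kg·m²·s⁻³·A⁻²) · m⁻³ · s⁻¹ · (kg⁻²·m⁻⁴·s⁸·A⁴) · (kg·m²·s⁻²) · (kg⁻¹·m·s²) · kg⁻² = kg⁻³·m⁻²·s⁴·A².
Both reduce to kg⁻³·m⁻²·s⁴·A².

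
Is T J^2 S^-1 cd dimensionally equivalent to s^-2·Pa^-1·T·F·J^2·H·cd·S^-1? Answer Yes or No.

Left side:
  T = Wb/m² (flux density = flux per area),
      = kg·s⁻²·A⁻¹.
  J = N·m (work = force × distance),
      = kg·m²·s⁻².
  So J² = kg²·m⁴·s⁻⁴.
  S = 1/Ω (conductance is reciprocal resistance),
      = kg⁻¹·m⁻²·s³·A².
  So S⁻¹ = kg·m²·s⁻³·A⁻².
  Combining: T·J²·S⁻¹·cd = (kg·s⁻²·A⁻¹) · (kg²·m⁴·s⁻⁴) · (kg·m²·s⁻³·A⁻²) · cd = kg⁴·m⁶·s⁻⁹·A⁻³·cd.
Right side:
  Pa = kg·m⁻¹·s⁻².
  So Pa⁻¹ = kg⁻¹·m·s².
  T = kg·s⁻²·A⁻¹.
  F = kg⁻¹·m⁻²·s⁴·A².
  J = kg·m²·s⁻².
  So J² = kg²·m⁴·s⁻⁴.
  H = kg·m²·s⁻²·A⁻².
  S = kg⁻¹·m⁻²·s³·A².
  So S⁻¹ = kg·m²·s⁻³·A⁻².
  Combining: s⁻²·Pa⁻¹·T·F·J²·H·cd·S⁻¹ = s⁻² · (kg⁻¹·m·s²) · (kg·s⁻²·A⁻¹) · (kg⁻¹·m⁻²·s⁴·A²) · (kg²·m⁴·s⁻⁴) · (kg·m²·s⁻²·A⁻²) · cd · (kg·m²·s⁻³·A⁻²) = kg³·m⁷·s⁻⁷·A⁻³·cd.
Left is kg⁴·m⁶·s⁻⁹·A⁻³·cd; right is kg³·m⁷·s⁻⁷·A⁻³·cd — different.

No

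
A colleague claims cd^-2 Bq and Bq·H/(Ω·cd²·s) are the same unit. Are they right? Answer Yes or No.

Left side:
  Bq = 1/s = s⁻¹ (activity is decays per second).
  Combining: cd⁻²·Bq = cd⁻² · s⁻¹ = s⁻¹·cd⁻².
Right side:
  Bq = s⁻¹.
  Ω = kg·m²·s⁻³·A⁻².
  So Ω⁻¹ = kg⁻¹·m⁻²·s³·A².
  H = kg·m²·s⁻²·A⁻².
  Combining: Bq·Ω⁻¹·H·cd⁻²·s⁻¹ = s⁻¹ · (kg⁻¹·m⁻²·s³·A²) · (kg·m²·s⁻²·A⁻²) · cd⁻² · s⁻¹ = s⁻¹·cd⁻².
Both reduce to s⁻¹·cd⁻².

Yes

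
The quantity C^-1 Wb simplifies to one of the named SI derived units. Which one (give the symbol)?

C = s·A.
So C⁻¹ = s⁻¹·A⁻¹.
Wb = kg·m²·s⁻²·A⁻¹.
Combining: C⁻¹·Wb = (s⁻¹·A⁻¹) · (kg·m²·s⁻²·A⁻¹) = kg·m²·s⁻³·A⁻².
kg·m²·s⁻³·A⁻² is the base-SI form of the ohm.

Ω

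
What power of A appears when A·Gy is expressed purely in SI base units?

Gy = J/kg (absorbed dose = energy per mass),
    = m²·s⁻².
Combining: A·Gy = A · (m²·s⁻²) = m²·s⁻²·A.
The exponent of A is 1.

1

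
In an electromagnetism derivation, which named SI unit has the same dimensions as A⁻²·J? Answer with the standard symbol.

H

J = N·m (work = force × distance),
    = kg·m²·s⁻².
Combining: A⁻²·J = A⁻² · (kg·m²·s⁻²) = kg·m²·s⁻²·A⁻².
kg·m²·s⁻²·A⁻² is the base-SI form of the henry.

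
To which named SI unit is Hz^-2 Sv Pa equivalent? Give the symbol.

N

Hz = 1/s = s⁻¹ (frequency is cycles per second).
So Hz⁻² = s².
Sv = J/kg (equivalent dose = energy per mass),
    = m²·s⁻².
Pa = N/m² (pressure = force per area),
    = kg·m⁻¹·s⁻².
Combining: Hz⁻²·Sv·Pa = s² · (m²·s⁻²) · (kg·m⁻¹·s⁻²) = kg·m·s⁻².
kg·m·s⁻² is the base-SI form of the newton.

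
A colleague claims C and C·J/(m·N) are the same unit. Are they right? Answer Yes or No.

Left side:
  C = A·s = s·A (charge = current × time).
Right side:
  C = s·A.
  J = kg·m²·s⁻².
  N = kg·m·s⁻².
  So N⁻¹ = kg⁻¹·m⁻¹·s².
  Combining: C·J·m⁻¹·N⁻¹ = (s·A) · (kg·m²·s⁻²) · m⁻¹ · (kg⁻¹·m⁻¹·s²) = s·A.
Both reduce to s·A.

Yes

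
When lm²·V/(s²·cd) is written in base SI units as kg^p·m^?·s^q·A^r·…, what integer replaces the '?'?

2

lm = cd·sr = cd (luminous flux; sr is dimensionless).
So lm² = cd².
V = W/A (potential = power per current),
    = kg·m²·s⁻³·A⁻¹.
Combining: s⁻²·lm²·cd⁻¹·V = s⁻² · cd² · cd⁻¹ · (kg·m²·s⁻³·A⁻¹) = kg·m²·s⁻⁵·A⁻¹·cd.
The exponent of m is 2.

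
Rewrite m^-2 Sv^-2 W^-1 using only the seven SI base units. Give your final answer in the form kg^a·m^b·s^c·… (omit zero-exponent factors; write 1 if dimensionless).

Sv = J/kg (equivalent dose = energy per mass),
    = m²·s⁻².
So Sv⁻² = m⁻⁴·s⁴.
W = J/s (power = energy per time),
    = kg·m²·s⁻³.
So W⁻¹ = kg⁻¹·m⁻²·s³.
Combining: m⁻²·Sv⁻²·W⁻¹ = m⁻² · (m⁻⁴·s⁴) · (kg⁻¹·m⁻²·s³) = kg⁻¹·m⁻⁸·s⁷.

kg⁻¹·m⁻⁸·s⁷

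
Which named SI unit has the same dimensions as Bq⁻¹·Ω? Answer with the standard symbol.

H

Bq = 1/s = s⁻¹ (activity is decays per second).
So Bq⁻¹ = s.
Ω = V/A (resistance = voltage per current),
    = kg·m²·s⁻³·A⁻².
Combining: Bq⁻¹·Ω = s · (kg·m²·s⁻³·A⁻²) = kg·m²·s⁻²·A⁻².
kg·m²·s⁻²·A⁻² is the base-SI form of the henry.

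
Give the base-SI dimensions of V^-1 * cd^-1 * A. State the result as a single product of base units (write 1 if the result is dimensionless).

V = kg·m²·s⁻³·A⁻¹.
So V⁻¹ = kg⁻¹·m⁻²·s³·A.
Combining: V⁻¹·cd⁻¹·A = (kg⁻¹·m⁻²·s³·A) · cd⁻¹ · A = kg⁻¹·m⁻²·s³·A²·cd⁻¹.

kg⁻¹·m⁻²·s³·A²·cd⁻¹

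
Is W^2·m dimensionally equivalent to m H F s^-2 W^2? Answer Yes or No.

Left side:
  W = J/s (power = energy per time),
      = kg·m²·s⁻³.
  So W² = kg²·m⁴·s⁻⁶.
  Combining: W²·m = (kg²·m⁴·s⁻⁶) · m = kg²·m⁵·s⁻⁶.
Right side:
  H = Wb/A (inductance = flux per current),
      = kg·m²·s⁻²·A⁻².
  F = C/V (capacitance = charge per voltage),
      = A·s/(kg·m²·s⁻³·A⁻¹) (substituting C and V),
      = kg⁻¹·m⁻²·s⁴·A².
  W = J/s (power = energy per time),
      = kg·m²·s⁻³.
  So W² = kg²·m⁴·s⁻⁶.
  Combining: m·H·F·s⁻²·W² = m · (kg·m²·s⁻²·A⁻²) · (kg⁻¹·m⁻²·s⁴·A²) · s⁻² · (kg²·m⁴·s⁻⁶) = kg²·m⁵·s⁻⁶.
Both reduce to kg²·m⁵·s⁻⁶.

Yes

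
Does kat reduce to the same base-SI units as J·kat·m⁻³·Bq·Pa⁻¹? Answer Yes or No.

No

Left side:
  kat = mol/s = s⁻¹·mol (catalytic activity).
Right side:
  J = N·m (work = force × distance),
      = kg·m²·s⁻².
  kat = mol/s = s⁻¹·mol (catalytic activity).
  Bq = 1/s = s⁻¹ (activity is decays per second).
  Pa = N/m² (pressure = force per area),
      = kg·m⁻¹·s⁻².
  So Pa⁻¹ = kg⁻¹·m·s².
  Combining: J·kat·m⁻³·Bq·Pa⁻¹ = (kg·m²·s⁻²) · (s⁻¹·mol) · m⁻³ · s⁻¹ · (kg⁻¹·m·s²) = s⁻²·mol.
Left is s⁻¹·mol; right is s⁻²·mol — different.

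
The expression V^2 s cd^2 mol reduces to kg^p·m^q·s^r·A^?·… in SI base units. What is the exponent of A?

-2

V = W/A (potential = power per current),
    = kg·m²·s⁻³·A⁻¹.
So V² = kg²·m⁴·s⁻⁶·A⁻².
Combining: V²·s·cd²·mol = (kg²·m⁴·s⁻⁶·A⁻²) · s · cd² · mol = kg²·m⁴·s⁻⁵·A⁻²·mol·cd².
The exponent of A is -2.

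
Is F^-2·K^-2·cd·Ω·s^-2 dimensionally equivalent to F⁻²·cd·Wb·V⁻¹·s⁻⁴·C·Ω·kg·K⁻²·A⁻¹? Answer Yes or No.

Left side:
  F = C/V (capacitance = charge per voltage),
      = A·s/(kg·m²·s⁻³·A⁻¹) (substituting C and V),
      = kg⁻¹·m⁻²·s⁴·A².
  So F⁻² = kg²·m⁴·s⁻⁸·A⁻⁴.
  Ω = V/A (resistance = voltage per current),
      = kg·m²·s⁻³·A⁻².
  Combining: F⁻²·K⁻²·cd·Ω·s⁻² = (kg²·m⁴·s⁻⁸·A⁻⁴) · K⁻² · cd · (kg·m²·s⁻³·A⁻²) · s⁻² = kg³·m⁶·s⁻¹³·A⁻⁶·K⁻²·cd.
Right side:
  F = C/V (capacitance = charge per voltage),
      = A·s/(kg·m²·s⁻³·A⁻¹) (substituting C and V),
      = kg⁻¹·m⁻²·s⁴·A².
  So F⁻² = kg²·m⁴·s⁻⁸·A⁻⁴.
  Wb = V·s (flux: a volt is a weber per second),
      = kg·m²·s⁻²·A⁻¹.
  V = W/A (potential = power per current),
      = kg·m²·s⁻³·A⁻¹.
  So V⁻¹ = kg⁻¹·m⁻²·s³·A.
  C = A·s = s·A (charge = current × time).
  Ω = V/A (resistance = voltage per current),
      = kg·m²·s⁻³·A⁻².
  Combining: F⁻²·cd·Wb·V⁻¹·s⁻⁴·C·Ω·kg·K⁻²·A⁻¹ = (kg²·m⁴·s⁻⁸·A⁻⁴) · cd · (kg·m²·s⁻²·A⁻¹) · (kg⁻¹·m⁻²·s³·A) · s⁻⁴ · (s·A) · (kg·m²·s⁻³·A⁻²) · kg · K⁻² · A⁻¹ = kg⁴·m⁶·s⁻¹³·A⁻⁶·K⁻²·cd.
Left is kg³·m⁶·s⁻¹³·A⁻⁶·K⁻²·cd; right is kg⁴·m⁶·s⁻¹³·A⁻⁶·K⁻²·cd — different.

No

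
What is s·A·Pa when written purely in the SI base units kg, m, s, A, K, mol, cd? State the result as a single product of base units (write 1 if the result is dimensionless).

kg·m⁻¹·s⁻¹·A

Pa = N/m² (pressure = force per area),
    = kg·m⁻¹·s⁻².
Combining: s·A·Pa = s · A · (kg·m⁻¹·s⁻²) = kg·m⁻¹·s⁻¹·A.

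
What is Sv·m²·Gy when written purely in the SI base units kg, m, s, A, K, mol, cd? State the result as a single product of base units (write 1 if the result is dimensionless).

Sv = J/kg (equivalent dose = energy per mass),
    = m²·s⁻².
Gy = J/kg (absorbed dose = energy per mass),
    = m²·s⁻².
Combining: Sv·m²·Gy = (m²·s⁻²) · m² · (m²·s⁻²) = m⁶·s⁻⁴.

m⁶·s⁻⁴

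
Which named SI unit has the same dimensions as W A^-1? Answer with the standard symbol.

V

W = J/s (power = energy per time),
    = kg·m²·s⁻³.
Combining: W·A⁻¹ = (kg·m²·s⁻³) · A⁻¹ = kg·m²·s⁻³·A⁻¹.
kg·m²·s⁻³·A⁻¹ is the base-SI form of the volt.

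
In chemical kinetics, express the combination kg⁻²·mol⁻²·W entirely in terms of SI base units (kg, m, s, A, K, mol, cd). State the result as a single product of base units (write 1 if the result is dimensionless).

kg⁻¹·m²·s⁻³·mol⁻²

W = kg·m²·s⁻³.
Combining: kg⁻²·mol⁻²·W = kg⁻² · mol⁻² · (kg·m²·s⁻³) = kg⁻¹·m²·s⁻³·mol⁻².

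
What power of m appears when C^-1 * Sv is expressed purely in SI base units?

2

C = A·s = s·A (charge = current × time).
So C⁻¹ = s⁻¹·A⁻¹.
Sv = J/kg (equivalent dose = energy per mass),
    = m²·s⁻².
Combining: C⁻¹·Sv = (s⁻¹·A⁻¹) · (m²·s⁻²) = m²·s⁻³·A⁻¹.
The exponent of m is 2.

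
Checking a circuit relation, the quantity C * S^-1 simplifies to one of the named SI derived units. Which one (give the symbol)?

C = A·s = s·A (charge = current × time).
S = 1/Ω (conductance is reciprocal resistance),
    = kg⁻¹·m⁻²·s³·A².
So S⁻¹ = kg·m²·s⁻³·A⁻².
Combining: C·S⁻¹ = (s·A) · (kg·m²·s⁻³·A⁻²) = kg·m²·s⁻²·A⁻¹.
kg·m²·s⁻²·A⁻¹ is the base-SI form of the weber.

Wb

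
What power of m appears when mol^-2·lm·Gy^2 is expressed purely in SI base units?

lm = cd.
Gy = m²·s⁻².
So Gy² = m⁴·s⁻⁴.
Combining: mol⁻²·lm·Gy² = mol⁻² · cd · (m⁴·s⁻⁴) = m⁴·s⁻⁴·mol⁻²·cd.
The exponent of m is 4.

4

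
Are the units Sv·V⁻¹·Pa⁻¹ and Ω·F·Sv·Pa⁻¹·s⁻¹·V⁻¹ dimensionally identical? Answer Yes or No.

Left side:
  Sv = m²·s⁻².
  V = kg·m²·s⁻³·A⁻¹.
  So V⁻¹ = kg⁻¹·m⁻²·s³·A.
  Pa = kg·m⁻¹·s⁻².
  So Pa⁻¹ = kg⁻¹·m·s².
  Combining: Sv·V⁻¹·Pa⁻¹ = (m²·s⁻²) · (kg⁻¹·m⁻²·s³·A) · (kg⁻¹·m·s²) = kg⁻²·m·s³·A.
Right side:
  Ω = kg·m²·s⁻³·A⁻².
  F = kg⁻¹·m⁻²·s⁴·A².
  Sv = m²·s⁻².
  Pa = kg·m⁻¹·s⁻².
  So Pa⁻¹ = kg⁻¹·m·s².
  V = kg·m²·s⁻³·A⁻¹.
  So V⁻¹ = kg⁻¹·m⁻²·s³·A.
  Combining: Ω·F·Sv·Pa⁻¹·s⁻¹·V⁻¹ = (kg·m²·s⁻³·A⁻²) · (kg⁻¹·m⁻²·s⁴·A²) · (m²·s⁻²) · (kg⁻¹·m·s²) · s⁻¹ · (kg⁻¹·m⁻²·s³·A) = kg⁻²·m·s³·A.
Both reduce to kg⁻²·m·s³·A.

Yes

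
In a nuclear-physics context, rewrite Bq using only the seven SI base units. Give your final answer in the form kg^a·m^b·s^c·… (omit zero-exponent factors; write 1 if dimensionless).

Bq = 1/s = s⁻¹ (activity is decays per second).

s⁻¹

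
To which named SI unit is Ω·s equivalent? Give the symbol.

H

Ω = kg·m²·s⁻³·A⁻².
Combining: Ω·s = (kg·m²·s⁻³·A⁻²) · s = kg·m²·s⁻²·A⁻².
kg·m²·s⁻²·A⁻² is the base-SI form of the henry.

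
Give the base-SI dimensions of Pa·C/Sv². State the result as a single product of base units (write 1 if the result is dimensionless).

kg·m⁻⁵·s³·A

Sv = J/kg (equivalent dose = energy per mass),
    = m²·s⁻².
So Sv⁻² = m⁻⁴·s⁴.
Pa = N/m² (pressure = force per area),
    = kg·m⁻¹·s⁻².
C = A·s = s·A (charge = current × time).
Combining: Sv⁻²·Pa·C = (m⁻⁴·s⁴) · (kg·m⁻¹·s⁻²) · (s·A) = kg·m⁻⁵·s³·A.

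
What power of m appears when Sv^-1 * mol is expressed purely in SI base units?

-2

Sv = J/kg (equivalent dose = energy per mass),
    = m²·s⁻².
So Sv⁻¹ = m⁻²·s².
Combining: Sv⁻¹·mol = (m⁻²·s²) · mol = m⁻²·s²·mol.
The exponent of m is -2.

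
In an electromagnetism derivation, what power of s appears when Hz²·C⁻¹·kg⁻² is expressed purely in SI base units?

-3

Hz = s⁻¹.
So Hz² = s⁻².
C = s·A.
So C⁻¹ = s⁻¹·A⁻¹.
Combining: Hz²·C⁻¹·kg⁻² = s⁻² · (s⁻¹·A⁻¹) · kg⁻² = kg⁻²·s⁻³·A⁻¹.
The exponent of s is -3.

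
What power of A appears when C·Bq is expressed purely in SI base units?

1

C = A·s = s·A (charge = current × time).
Bq = 1/s = s⁻¹ (activity is decays per second).
Combining: C·Bq = (s·A) · s⁻¹ = A.
The exponent of A is 1.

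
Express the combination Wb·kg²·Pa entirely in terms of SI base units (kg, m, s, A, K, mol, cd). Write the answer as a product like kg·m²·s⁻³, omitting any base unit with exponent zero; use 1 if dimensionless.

kg⁴·m·s⁻⁴·A⁻¹

Wb = V·s (flux: a volt is a weber per second),
    = kg·m²·s⁻²·A⁻¹.
Pa = N/m² (pressure = force per area),
    = kg·m⁻¹·s⁻².
Combining: Wb·kg²·Pa = (kg·m²·s⁻²·A⁻¹) · kg² · (kg·m⁻¹·s⁻²) = kg⁴·m·s⁻⁴·A⁻¹.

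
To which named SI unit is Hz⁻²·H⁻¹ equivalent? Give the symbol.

F

Hz = 1/s = s⁻¹ (frequency is cycles per second).
So Hz⁻² = s².
H = Wb/A (inductance = flux per current),
    = kg·m²·s⁻²·A⁻².
So H⁻¹ = kg⁻¹·m⁻²·s²·A².
Combining: Hz⁻²·H⁻¹ = s² · (kg⁻¹·m⁻²·s²·A²) = kg⁻¹·m⁻²·s⁴·A².
kg⁻¹·m⁻²·s⁴·A² is the base-SI form of the farad.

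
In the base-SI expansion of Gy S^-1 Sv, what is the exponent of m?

6

Gy = J/kg (absorbed dose = energy per mass),
    = m²·s⁻².
S = 1/Ω (conductance is reciprocal resistance),
    = kg⁻¹·m⁻²·s³·A².
So S⁻¹ = kg·m²·s⁻³·A⁻².
Sv = J/kg (equivalent dose = energy per mass),
    = m²·s⁻².
Combining: Gy·S⁻¹·Sv = (m²·s⁻²) · (kg·m²·s⁻³·A⁻²) · (m²·s⁻²) = kg·m⁶·s⁻⁷·A⁻².
The exponent of m is 6.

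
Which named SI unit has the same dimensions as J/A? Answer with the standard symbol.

Wb

J = kg·m²·s⁻².
Combining: A⁻¹·J = A⁻¹ · (kg·m²·s⁻²) = kg·m²·s⁻²·A⁻¹.
kg·m²·s⁻²·A⁻¹ is the base-SI form of the weber.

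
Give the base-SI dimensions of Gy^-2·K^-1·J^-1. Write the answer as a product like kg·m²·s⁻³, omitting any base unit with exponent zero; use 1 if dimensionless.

kg⁻¹·m⁻⁶·s⁶·K⁻¹

Gy = J/kg (absorbed dose = energy per mass),
    = m²·s⁻².
So Gy⁻² = m⁻⁴·s⁴.
J = N·m (work = force × distance),
    = kg·m²·s⁻².
So J⁻¹ = kg⁻¹·m⁻²·s².
Combining: Gy⁻²·K⁻¹·J⁻¹ = (m⁻⁴·s⁴) · K⁻¹ · (kg⁻¹·m⁻²·s²) = kg⁻¹·m⁻⁶·s⁶·K⁻¹.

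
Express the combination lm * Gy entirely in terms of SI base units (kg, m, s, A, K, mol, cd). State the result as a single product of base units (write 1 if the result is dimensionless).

m²·s⁻²·cd

lm = cd·sr = cd (luminous flux; sr is dimensionless).
Gy = J/kg (absorbed dose = energy per mass),
    = m²·s⁻².
Combining: lm·Gy = cd · (m²·s⁻²) = m²·s⁻²·cd.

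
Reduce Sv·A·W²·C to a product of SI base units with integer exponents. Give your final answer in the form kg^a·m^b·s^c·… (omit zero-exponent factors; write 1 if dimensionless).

kg²·m⁶·s⁻⁷·A²

Sv = J/kg (equivalent dose = energy per mass),
    = m²·s⁻².
W = J/s (power = energy per time),
    = kg·m²·s⁻³.
So W² = kg²·m⁴·s⁻⁶.
C = A·s = s·A (charge = current × time).
Combining: Sv·A·W²·C = (m²·s⁻²) · A · (kg²·m⁴·s⁻⁶) · (s·A) = kg²·m⁶·s⁻⁷·A².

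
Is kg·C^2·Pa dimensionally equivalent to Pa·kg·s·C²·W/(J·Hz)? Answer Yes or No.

No

Left side:
  C = A·s = s·A (charge = current × time).
  So C² = s²·A².
  Pa = N/m² (pressure = force per area),
      = kg·m⁻¹·s⁻².
  Combining: kg·C²·Pa = kg · (s²·A²) · (kg·m⁻¹·s⁻²) = kg²·m⁻¹·A².
Right side:
  Pa = N/m² (pressure = force per area),
      = kg·m⁻¹·s⁻².
  J = N·m (work = force × distance),
      = kg·m²·s⁻².
  So J⁻¹ = kg⁻¹·m⁻²·s².
  C = A·s = s·A (charge = current × time).
  So C² = s²·A².
  Hz = 1/s = s⁻¹ (frequency is cycles per second).
  So Hz⁻¹ = s.
  W = J/s (power = energy per time),
      = kg·m²·s⁻³.
  Combining: Pa·J⁻¹·kg·s·C²·Hz⁻¹·W = (kg·m⁻¹·s⁻²) · (kg⁻¹·m⁻²·s²) · kg · s · (s²·A²) · s · (kg·m²·s⁻³) = kg²·m⁻¹·s·A².
Left is kg²·m⁻¹·A²; right is kg²·m⁻¹·s·A² — different.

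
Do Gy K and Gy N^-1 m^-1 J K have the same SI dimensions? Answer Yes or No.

Left side:
  Gy = J/kg (absorbed dose = energy per mass),
      = m²·s⁻².
  Combining: Gy·K = (m²·s⁻²) · K = m²·s⁻²·K.
Right side:
  Gy = J/kg (absorbed dose = energy per mass),
      = m²·s⁻².
  N = kg·m/s² = kg·m·s⁻² (force = mass × acceleration).
  So N⁻¹ = kg⁻¹·m⁻¹·s².
  J = N·m (work = force × distance),
      = kg·m²·s⁻².
  Combining: Gy·N⁻¹·m⁻¹·J·K = (m²·s⁻²) · (kg⁻¹·m⁻¹·s²) · m⁻¹ · (kg·m²·s⁻²) · K = m²·s⁻²·K.
Both reduce to m²·s⁻²·K.

Yes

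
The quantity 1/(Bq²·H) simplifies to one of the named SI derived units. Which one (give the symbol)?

F

Bq = s⁻¹.
So Bq⁻² = s².
H = kg·m²·s⁻²·A⁻².
So H⁻¹ = kg⁻¹·m⁻²·s²·A².
Combining: Bq⁻²·H⁻¹ = s² · (kg⁻¹·m⁻²·s²·A²) = kg⁻¹·m⁻²·s⁴·A².
kg⁻¹·m⁻²·s⁴·A² is the base-SI form of the farad.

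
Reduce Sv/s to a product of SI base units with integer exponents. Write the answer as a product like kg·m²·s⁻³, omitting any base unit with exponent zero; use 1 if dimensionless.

m²·s⁻³

Sv = m²·s⁻².
Combining: Sv·s⁻¹ = (m²·s⁻²) · s⁻¹ = m²·s⁻³.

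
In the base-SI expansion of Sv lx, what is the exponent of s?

Sv = J/kg (equivalent dose = energy per mass),
    = m²·s⁻².
lx = lm/m² (illuminance = luminous flux per area),
    = m⁻²·cd.
Combining: Sv·lx = (m²·s⁻²) · (m⁻²·cd) = s⁻²·cd.
The exponent of s is -2.

-2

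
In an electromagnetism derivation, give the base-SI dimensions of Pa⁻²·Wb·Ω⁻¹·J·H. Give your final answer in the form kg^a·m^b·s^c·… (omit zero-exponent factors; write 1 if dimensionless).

m⁶·s·A⁻¹

Pa = kg·m⁻¹·s⁻².
So Pa⁻² = kg⁻²·m²·s⁴.
Wb = kg·m²·s⁻²·A⁻¹.
Ω = kg·m²·s⁻³·A⁻².
So Ω⁻¹ = kg⁻¹·m⁻²·s³·A².
J = kg·m²·s⁻².
H = kg·m²·s⁻²·A⁻².
Combining: Pa⁻²·Wb·Ω⁻¹·J·H = (kg⁻²·m²·s⁴) · (kg·m²·s⁻²·A⁻¹) · (kg⁻¹·m⁻²·s³·A²) · (kg·m²·s⁻²) · (kg·m²·s⁻²·A⁻²) = m⁶·s·A⁻¹.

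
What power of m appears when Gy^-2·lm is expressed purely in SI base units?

-4

Gy = m²·s⁻².
So Gy⁻² = m⁻⁴·s⁴.
lm = cd.
Combining: Gy⁻²·lm = (m⁻⁴·s⁴) · cd = m⁻⁴·s⁴·cd.
The exponent of m is -4.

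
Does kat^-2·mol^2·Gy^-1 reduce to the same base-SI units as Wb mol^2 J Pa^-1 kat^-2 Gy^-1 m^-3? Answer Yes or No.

No

Left side:
  kat = mol/s = s⁻¹·mol (catalytic activity).
  So kat⁻² = s²·mol⁻².
  Gy = J/kg (absorbed dose = energy per mass),
      = m²·s⁻².
  So Gy⁻¹ = m⁻²·s².
  Combining: kat⁻²·mol²·Gy⁻¹ = (s²·mol⁻²) · mol² · (m⁻²·s²) = m⁻²·s⁴.
Right side:
  Wb = V·s (flux: a volt is a weber per second),
      = kg·m²·s⁻²·A⁻¹.
  J = N·m (work = force × distance),
      = kg·m²·s⁻².
  Pa = N/m² (pressure = force per area),
      = kg·m⁻¹·s⁻².
  So Pa⁻¹ = kg⁻¹·m·s².
  kat = mol/s = s⁻¹·mol (catalytic activity).
  So kat⁻² = s²·mol⁻².
  Gy = J/kg (absorbed dose = energy per mass),
      = m²·s⁻².
  So Gy⁻¹ = m⁻²·s².
  Combining: Wb·mol²·J·Pa⁻¹·kat⁻²·Gy⁻¹·m⁻³ = (kg·m²·s⁻²·A⁻¹) · mol² · (kg·m²·s⁻²) · (kg⁻¹·m·s²) · (s²·mol⁻²) · (m⁻²·s²) · m⁻³ = kg·s²·A⁻¹.
Left is m⁻²·s⁴; right is kg·s²·A⁻¹ — different.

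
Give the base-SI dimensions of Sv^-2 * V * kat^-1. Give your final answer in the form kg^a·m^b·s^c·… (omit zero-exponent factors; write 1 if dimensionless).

kg·m⁻²·s²·A⁻¹·mol⁻¹

Sv = m²·s⁻².
So Sv⁻² = m⁻⁴·s⁴.
V = kg·m²·s⁻³·A⁻¹.
kat = s⁻¹·mol.
So kat⁻¹ = s·mol⁻¹.
Combining: Sv⁻²·V·kat⁻¹ = (m⁻⁴·s⁴) · (kg·m²·s⁻³·A⁻¹) · (s·mol⁻¹) = kg·m⁻²·s²·A⁻¹·mol⁻¹.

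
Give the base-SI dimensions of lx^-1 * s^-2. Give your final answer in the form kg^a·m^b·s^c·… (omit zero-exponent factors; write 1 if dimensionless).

lx = m⁻²·cd.
So lx⁻¹ = m²·cd⁻¹.
Combining: lx⁻¹·s⁻² = (m²·cd⁻¹) · s⁻² = m²·s⁻²·cd⁻¹.

m²·s⁻²·cd⁻¹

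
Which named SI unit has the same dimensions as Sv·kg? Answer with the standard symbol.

J

Sv = J/kg (equivalent dose = energy per mass),
    = m²·s⁻².
Combining: Sv·kg = (m²·s⁻²) · kg = kg·m²·s⁻².
kg·m²·s⁻² is the base-SI form of the joule.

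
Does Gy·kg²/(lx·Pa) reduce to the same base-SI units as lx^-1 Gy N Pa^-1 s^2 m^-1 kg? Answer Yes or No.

Left side:
  lx = lm/m² (illuminance = luminous flux per area),
      = m⁻²·cd.
  So lx⁻¹ = m²·cd⁻¹.
  Gy = J/kg (absorbed dose = energy per mass),
      = m²·s⁻².
  Pa = N/m² (pressure = force per area),
      = kg·m⁻¹·s⁻².
  So Pa⁻¹ = kg⁻¹·m·s².
  Combining: lx⁻¹·Gy·kg²·Pa⁻¹ = (m²·cd⁻¹) · (m²·s⁻²) · kg² · (kg⁻¹·m·s²) = kg·m⁵·cd⁻¹.
Right side:
  lx = m⁻²·cd.
  So lx⁻¹ = m²·cd⁻¹.
  Gy = m²·s⁻².
  N = kg·m·s⁻².
  Pa = kg·m⁻¹·s⁻².
  So Pa⁻¹ = kg⁻¹·m·s².
  Combining: lx⁻¹·Gy·N·Pa⁻¹·s²·m⁻¹·kg = (m²·cd⁻¹) · (m²·s⁻²) · (kg·m·s⁻²) · (kg⁻¹·m·s²) · s² · m⁻¹ · kg = kg·m⁵·cd⁻¹.
Both reduce to kg·m⁵·cd⁻¹.

Yes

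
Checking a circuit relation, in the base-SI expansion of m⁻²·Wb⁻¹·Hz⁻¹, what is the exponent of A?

Wb = kg·m²·s⁻²·A⁻¹.
So Wb⁻¹ = kg⁻¹·m⁻²·s²·A.
Hz = s⁻¹.
So Hz⁻¹ = s.
Combining: m⁻²·Wb⁻¹·Hz⁻¹ = m⁻² · (kg⁻¹·m⁻²·s²·A) · s = kg⁻¹·m⁻⁴·s³·A.
The exponent of A is 1.

1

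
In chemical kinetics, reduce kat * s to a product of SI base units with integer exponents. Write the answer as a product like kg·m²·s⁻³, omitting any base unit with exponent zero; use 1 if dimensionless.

mol

kat = s⁻¹·mol.
Combining: kat·s = (s⁻¹·mol) · s = mol.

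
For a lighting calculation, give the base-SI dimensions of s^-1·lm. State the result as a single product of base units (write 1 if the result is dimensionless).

s⁻¹·cd

lm = cd·sr = cd (luminous flux; sr is dimensionless).
Combining: s⁻¹·lm = s⁻¹ · cd = s⁻¹·cd.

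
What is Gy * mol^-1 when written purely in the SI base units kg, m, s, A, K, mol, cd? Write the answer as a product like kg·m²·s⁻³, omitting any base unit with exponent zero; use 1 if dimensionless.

Gy = m²·s⁻².
Combining: Gy·mol⁻¹ = (m²·s⁻²) · mol⁻¹ = m²·s⁻²·mol⁻¹.

m²·s⁻²·mol⁻¹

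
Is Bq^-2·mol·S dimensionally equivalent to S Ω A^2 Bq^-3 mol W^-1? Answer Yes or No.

Left side:
  Bq = s⁻¹.
  So Bq⁻² = s².
  S = kg⁻¹·m⁻²·s³·A².
  Combining: Bq⁻²·mol·S = s² · mol · (kg⁻¹·m⁻²·s³·A²) = kg⁻¹·m⁻²·s⁵·A²·mol.
Right side:
  S = 1/Ω (conductance is reciprocal resistance),
      = kg⁻¹·m⁻²·s³·A².
  Ω = V/A (resistance = voltage per current),
      = kg·m²·s⁻³·A⁻².
  Bq = 1/s = s⁻¹ (activity is decays per second).
  So Bq⁻³ = s³.
  W = J/s (power = energy per time),
      = kg·m²·s⁻³.
  So W⁻¹ = kg⁻¹·m⁻²·s³.
  Combining: S·Ω·A²·Bq⁻³·mol·W⁻¹ = (kg⁻¹·m⁻²·s³·A²) · (kg·m²·s⁻³·A⁻²) · A² · s³ · mol · (kg⁻¹·m⁻²·s³) = kg⁻¹·m⁻²·s⁶·A²·mol.
Left is kg⁻¹·m⁻²·s⁵·A²·mol; right is kg⁻¹·m⁻²·s⁶·A²·mol — different.

No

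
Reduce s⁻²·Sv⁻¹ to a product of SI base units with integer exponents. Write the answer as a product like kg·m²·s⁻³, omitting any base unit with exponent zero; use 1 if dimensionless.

Sv = J/kg (equivalent dose = energy per mass),
    = m²·s⁻².
So Sv⁻¹ = m⁻²·s².
Combining: s⁻²·Sv⁻¹ = s⁻² · (m⁻²·s²) = m⁻².

m⁻²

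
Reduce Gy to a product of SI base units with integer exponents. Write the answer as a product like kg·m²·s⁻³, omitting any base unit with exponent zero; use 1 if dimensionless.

m²·s⁻²

Gy = m²·s⁻².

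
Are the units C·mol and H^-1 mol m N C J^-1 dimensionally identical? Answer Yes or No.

Left side:
  C = s·A.
  Combining: C·mol = (s·A) · mol = s·A·mol.
Right side:
  H = kg·m²·s⁻²·A⁻².
  So H⁻¹ = kg⁻¹·m⁻²·s²·A².
  N = kg·m·s⁻².
  C = s·A.
  J = kg·m²·s⁻².
  So J⁻¹ = kg⁻¹·m⁻²·s².
  Combining: H⁻¹·mol·m·N·C·J⁻¹ = (kg⁻¹·m⁻²·s²·A²) · mol · m · (kg·m·s⁻²) · (s·A) · (kg⁻¹·m⁻²·s²) = kg⁻¹·m⁻²·s³·A³·mol.
Left is s·A·mol; right is kg⁻¹·m⁻²·s³·A³·mol — different.

No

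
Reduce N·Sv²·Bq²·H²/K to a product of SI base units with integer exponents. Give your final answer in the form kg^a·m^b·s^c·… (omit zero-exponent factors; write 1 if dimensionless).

kg³·m⁹·s⁻¹²·A⁻⁴·K⁻¹

N = kg·m/s² = kg·m·s⁻² (force = mass × acceleration).
Sv = J/kg (equivalent dose = energy per mass),
    = m²·s⁻².
So Sv² = m⁴·s⁻⁴.
Bq = 1/s = s⁻¹ (activity is decays per second).
So Bq² = s⁻².
H = Wb/A (inductance = flux per current),
    = kg·m²·s⁻²·A⁻².
So H² = kg²·m⁴·s⁻⁴·A⁻⁴.
Combining: K⁻¹·N·Sv²·Bq²·H² = K⁻¹ · (kg·m·s⁻²) · (m⁴·s⁻⁴) · s⁻² · (kg²·m⁴·s⁻⁴·A⁻⁴) = kg³·m⁹·s⁻¹²·A⁻⁴·K⁻¹.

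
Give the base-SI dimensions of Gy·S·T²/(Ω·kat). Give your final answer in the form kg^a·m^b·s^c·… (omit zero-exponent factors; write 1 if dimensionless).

Ω = V/A (resistance = voltage per current),
    = kg·m²·s⁻³·A⁻².
So Ω⁻¹ = kg⁻¹·m⁻²·s³·A².
kat = mol/s = s⁻¹·mol (catalytic activity).
So kat⁻¹ = s·mol⁻¹.
Gy = J/kg (absorbed dose = energy per mass),
    = m²·s⁻².
S = 1/Ω (conductance is reciprocal resistance),
    = kg⁻¹·m⁻²·s³·A².
T = Wb/m² (flux density = flux per area),
    = kg·s⁻²·A⁻¹.
So T² = kg²·s⁻⁴·A⁻².
Combining: Ω⁻¹·kat⁻¹·Gy·S·T² = (kg⁻¹·m⁻²·s³·A²) · (s·mol⁻¹) · (m²·s⁻²) · (kg⁻¹·m⁻²·s³·A²) · (kg²·s⁻⁴·A⁻²) = m⁻²·s·A²·mol⁻¹.

m⁻²·s·A²·mol⁻¹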